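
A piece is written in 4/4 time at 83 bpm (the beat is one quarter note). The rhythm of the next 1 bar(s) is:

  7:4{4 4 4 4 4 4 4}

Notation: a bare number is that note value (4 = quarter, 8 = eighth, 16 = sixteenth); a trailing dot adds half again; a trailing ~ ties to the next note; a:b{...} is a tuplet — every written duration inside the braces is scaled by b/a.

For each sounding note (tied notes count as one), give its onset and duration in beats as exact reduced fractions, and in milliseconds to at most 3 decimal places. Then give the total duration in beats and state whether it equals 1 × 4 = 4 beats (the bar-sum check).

1) 0.0ms=0b +413.081ms=4/7b
2) 413.081ms=4/7b +413.081ms=4/7b
3) 826.162ms=8/7b +413.081ms=4/7b
4) 1239.243ms=12/7b +413.081ms=4/7b
5) 1652.324ms=16/7b +413.081ms=4/7b
6) 2065.404ms=20/7b +413.081ms=4/7b
7) 2478.485ms=24/7b +413.081ms=4/7b
Σ=4b of 4 (83bpm 4/4) — PASS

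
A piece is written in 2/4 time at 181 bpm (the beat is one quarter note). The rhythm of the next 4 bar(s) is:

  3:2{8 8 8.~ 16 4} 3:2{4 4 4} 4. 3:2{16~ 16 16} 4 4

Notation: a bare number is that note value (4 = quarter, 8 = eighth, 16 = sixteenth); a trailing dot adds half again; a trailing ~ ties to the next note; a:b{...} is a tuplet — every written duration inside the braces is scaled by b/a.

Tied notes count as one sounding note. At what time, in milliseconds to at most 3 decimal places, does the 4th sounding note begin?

note 4 onset = 4/3b = 441.989ms

1. 0.0ms @ 0 + 110.497ms (1/3)
2. 110.497ms @ 1/3 + 110.497ms (1/3)
3. 220.994ms @ 2/3 + 220.994ms (2/3)
4. 441.989ms @ 4/3 + 220.994ms (2/3)
5. 662.983ms @ 2 + 220.994ms (2/3)
6. 883.978ms @ 8/3 + 220.994ms (2/3)
7. 1104.972ms @ 10/3 + 220.994ms (2/3)
8. 1325.967ms @ 4 + 497.238ms (3/2)
9. 1823.204ms @ 11/2 + 110.497ms (1/3)
10. 1933.702ms @ 35/6 + 55.249ms (1/6)
11. 1988.95ms @ 6 + 331.492ms (1)
12. 2320.442ms @ 7 + 331.492ms (1)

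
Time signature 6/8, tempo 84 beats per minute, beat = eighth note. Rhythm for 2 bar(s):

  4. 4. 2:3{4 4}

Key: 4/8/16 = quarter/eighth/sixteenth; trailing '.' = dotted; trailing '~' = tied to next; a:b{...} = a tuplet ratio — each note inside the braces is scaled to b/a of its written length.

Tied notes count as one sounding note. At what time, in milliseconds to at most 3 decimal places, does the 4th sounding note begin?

1. 0.0ms @ 0 + 2142.857ms (3)
2. 2142.857ms @ 3 + 2142.857ms (3)
3. 4285.714ms @ 6 + 2142.857ms (3)
4. 6428.571ms @ 9 + 2142.857ms (3)

note 4 onset = 9b = 6428.571ms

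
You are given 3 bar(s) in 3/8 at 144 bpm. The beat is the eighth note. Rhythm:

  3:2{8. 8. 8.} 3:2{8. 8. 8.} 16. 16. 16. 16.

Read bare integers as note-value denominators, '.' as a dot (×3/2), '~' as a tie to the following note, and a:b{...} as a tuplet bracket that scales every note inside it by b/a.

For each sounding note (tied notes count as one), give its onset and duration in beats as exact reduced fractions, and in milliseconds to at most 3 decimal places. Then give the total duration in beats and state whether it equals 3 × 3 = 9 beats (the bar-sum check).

1) 0.0ms=0b +416.667ms=1b
2) 416.667ms=1b +416.667ms=1b
3) 833.333ms=2b +416.667ms=1b
4) 1250.0ms=3b +416.667ms=1b
5) 1666.667ms=4b +416.667ms=1b
6) 2083.333ms=5b +416.667ms=1b
7) 2500.0ms=6b +312.5ms=3/4b
8) 2812.5ms=27/4b +312.5ms=3/4b
9) 3125.0ms=15/2b +312.5ms=3/4b
10) 3437.5ms=33/4b +312.5ms=3/4b
Σ=9b of 9 (144bpm 3/8) — PASS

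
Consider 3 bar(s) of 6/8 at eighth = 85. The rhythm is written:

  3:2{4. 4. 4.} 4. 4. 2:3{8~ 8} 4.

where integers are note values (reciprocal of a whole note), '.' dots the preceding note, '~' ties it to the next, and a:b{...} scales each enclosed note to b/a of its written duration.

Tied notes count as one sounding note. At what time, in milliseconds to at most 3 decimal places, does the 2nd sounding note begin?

note 2 onset = 2b = 1411.765ms

1. 0.0ms @ 0 + 1411.765ms (2)
2. 1411.765ms @ 2 + 1411.765ms (2)
3. 2823.529ms @ 4 + 1411.765ms (2)
4. 4235.294ms @ 6 + 2117.647ms (3)
5. 6352.941ms @ 9 + 2117.647ms (3)
6. 8470.588ms @ 12 + 2117.647ms (3)
7. 10588.235ms @ 15 + 2117.647ms (3)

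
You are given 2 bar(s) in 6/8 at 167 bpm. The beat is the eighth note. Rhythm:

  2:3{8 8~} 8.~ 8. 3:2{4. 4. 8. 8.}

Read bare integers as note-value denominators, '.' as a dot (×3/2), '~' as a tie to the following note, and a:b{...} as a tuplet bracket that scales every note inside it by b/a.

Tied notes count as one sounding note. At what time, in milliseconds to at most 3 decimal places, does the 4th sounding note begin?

note 4 onset = 8b = 2874.251ms

1. 0.0ms @ 0 + 538.922ms (3/2)
2. 538.922ms @ 3/2 + 1616.766ms (9/2)
3. 2155.689ms @ 6 + 718.563ms (2)
4. 2874.251ms @ 8 + 718.563ms (2)
5. 3592.814ms @ 10 + 359.281ms (1)
6. 3952.096ms @ 11 + 359.281ms (1)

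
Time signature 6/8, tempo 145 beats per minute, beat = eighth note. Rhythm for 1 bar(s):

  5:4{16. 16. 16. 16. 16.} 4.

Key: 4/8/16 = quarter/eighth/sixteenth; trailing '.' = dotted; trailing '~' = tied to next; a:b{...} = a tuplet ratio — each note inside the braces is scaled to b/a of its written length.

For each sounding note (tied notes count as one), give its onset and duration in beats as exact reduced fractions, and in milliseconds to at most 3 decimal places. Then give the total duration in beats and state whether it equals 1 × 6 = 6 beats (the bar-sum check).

1) 0.0ms=0b +248.276ms=3/5b
2) 248.276ms=3/5b +248.276ms=3/5b
3) 496.552ms=6/5b +248.276ms=3/5b
4) 744.828ms=9/5b +248.276ms=3/5b
5) 993.103ms=12/5b +248.276ms=3/5b
6) 1241.379ms=3b +1241.379ms=3b
Σ=6b of 6 (145bpm 6/8) — PASS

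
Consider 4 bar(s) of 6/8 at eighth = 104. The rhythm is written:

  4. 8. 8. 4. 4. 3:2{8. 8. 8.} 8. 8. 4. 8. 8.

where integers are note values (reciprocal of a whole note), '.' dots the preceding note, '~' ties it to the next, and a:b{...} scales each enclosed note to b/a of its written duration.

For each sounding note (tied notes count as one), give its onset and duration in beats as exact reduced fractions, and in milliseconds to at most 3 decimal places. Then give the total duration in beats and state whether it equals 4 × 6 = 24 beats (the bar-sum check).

1) 0.0ms=0b +1730.769ms=3b
2) 1730.769ms=3b +865.385ms=3/2b
3) 2596.154ms=9/2b +865.385ms=3/2b
4) 3461.538ms=6b +1730.769ms=3b
5) 5192.308ms=9b +1730.769ms=3b
6) 6923.077ms=12b +576.923ms=1b
7) 7500.0ms=13b +576.923ms=1b
8) 8076.923ms=14b +576.923ms=1b
9) 8653.846ms=15b +865.385ms=3/2b
10) 9519.231ms=33/2b +865.385ms=3/2b
11) 10384.615ms=18b +1730.769ms=3b
12) 12115.385ms=21b +865.385ms=3/2b
13) 12980.769ms=45/2b +865.385ms=3/2b
Σ=24b of 24 (104bpm 6/8) — PASS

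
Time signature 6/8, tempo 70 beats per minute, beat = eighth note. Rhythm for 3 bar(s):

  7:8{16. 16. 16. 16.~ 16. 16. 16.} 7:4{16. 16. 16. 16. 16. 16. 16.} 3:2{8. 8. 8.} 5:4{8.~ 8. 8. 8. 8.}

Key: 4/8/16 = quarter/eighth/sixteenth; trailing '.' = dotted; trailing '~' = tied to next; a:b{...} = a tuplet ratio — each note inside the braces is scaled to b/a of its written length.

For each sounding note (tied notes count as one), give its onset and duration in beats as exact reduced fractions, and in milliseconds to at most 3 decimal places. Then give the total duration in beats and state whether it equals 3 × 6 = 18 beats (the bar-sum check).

1) 0.0ms=0b +734.694ms=6/7b
2) 734.694ms=6/7b +734.694ms=6/7b
3) 1469.388ms=12/7b +734.694ms=6/7b
4) 2204.082ms=18/7b +1469.388ms=12/7b
5) 3673.469ms=30/7b +734.694ms=6/7b
6) 4408.163ms=36/7b +734.694ms=6/7b
7) 5142.857ms=6b +367.347ms=3/7b
8) 5510.204ms=45/7b +367.347ms=3/7b
9) 5877.551ms=48/7b +367.347ms=3/7b
10) 6244.898ms=51/7b +367.347ms=3/7b
11) 6612.245ms=54/7b +367.347ms=3/7b
12) 6979.592ms=57/7b +367.347ms=3/7b
13) 7346.939ms=60/7b +367.347ms=3/7b
14) 7714.286ms=9b +857.143ms=1b
15) 8571.429ms=10b +857.143ms=1b
16) 9428.571ms=11b +857.143ms=1b
17) 10285.714ms=12b +2057.143ms=12/5b
18) 12342.857ms=72/5b +1028.571ms=6/5b
19) 13371.429ms=78/5b +1028.571ms=6/5b
20) 14400.0ms=84/5b +1028.571ms=6/5b
Σ=18b of 18 (70bpm 6/8) — PASS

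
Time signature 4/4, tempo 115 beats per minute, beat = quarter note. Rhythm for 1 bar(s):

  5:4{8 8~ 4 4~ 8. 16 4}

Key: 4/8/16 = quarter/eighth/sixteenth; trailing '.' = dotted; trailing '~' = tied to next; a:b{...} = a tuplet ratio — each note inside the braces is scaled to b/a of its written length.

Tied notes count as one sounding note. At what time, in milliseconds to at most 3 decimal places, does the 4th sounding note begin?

1. 0.0ms @ 0 + 208.696ms (2/5)
2. 208.696ms @ 2/5 + 626.087ms (6/5)
3. 834.783ms @ 8/5 + 730.435ms (7/5)
4. 1565.217ms @ 3 + 104.348ms (1/5)
5. 1669.565ms @ 16/5 + 417.391ms (4/5)

note 4 onset = 3b = 1565.217ms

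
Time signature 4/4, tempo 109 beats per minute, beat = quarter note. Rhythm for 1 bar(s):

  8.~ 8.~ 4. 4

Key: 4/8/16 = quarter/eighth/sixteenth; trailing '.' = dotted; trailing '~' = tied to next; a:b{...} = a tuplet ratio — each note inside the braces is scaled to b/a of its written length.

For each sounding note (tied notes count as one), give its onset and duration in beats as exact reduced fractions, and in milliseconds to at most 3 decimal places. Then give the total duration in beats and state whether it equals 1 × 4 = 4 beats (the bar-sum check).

1) 0.0ms=0b +1651.376ms=3b
2) 1651.376ms=3b +550.459ms=1b
Σ=4b of 4 (109bpm 4/4) — PASS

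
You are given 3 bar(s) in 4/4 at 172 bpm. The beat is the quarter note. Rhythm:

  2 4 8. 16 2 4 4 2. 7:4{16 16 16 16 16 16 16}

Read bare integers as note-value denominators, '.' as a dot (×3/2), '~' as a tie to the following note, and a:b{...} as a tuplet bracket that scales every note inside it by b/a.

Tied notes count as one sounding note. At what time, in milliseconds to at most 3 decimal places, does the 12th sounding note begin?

note 12 onset = 80/7b = 3986.711ms

1. 0.0ms @ 0 + 697.674ms (2)
2. 697.674ms @ 2 + 348.837ms (1)
3. 1046.512ms @ 3 + 261.628ms (3/4)
4. 1308.14ms @ 15/4 + 87.209ms (1/4)
5. 1395.349ms @ 4 + 697.674ms (2)
6. 2093.023ms @ 6 + 348.837ms (1)
7. 2441.86ms @ 7 + 348.837ms (1)
8. 2790.698ms @ 8 + 1046.512ms (3)
9. 3837.209ms @ 11 + 49.834ms (1/7)
10. 3887.043ms @ 78/7 + 49.834ms (1/7)
11. 3936.877ms @ 79/7 + 49.834ms (1/7)
12. 3986.711ms @ 80/7 + 49.834ms (1/7)
13. 4036.545ms @ 81/7 + 49.834ms (1/7)
14. 4086.379ms @ 82/7 + 49.834ms (1/7)
15. 4136.213ms @ 83/7 + 49.834ms (1/7)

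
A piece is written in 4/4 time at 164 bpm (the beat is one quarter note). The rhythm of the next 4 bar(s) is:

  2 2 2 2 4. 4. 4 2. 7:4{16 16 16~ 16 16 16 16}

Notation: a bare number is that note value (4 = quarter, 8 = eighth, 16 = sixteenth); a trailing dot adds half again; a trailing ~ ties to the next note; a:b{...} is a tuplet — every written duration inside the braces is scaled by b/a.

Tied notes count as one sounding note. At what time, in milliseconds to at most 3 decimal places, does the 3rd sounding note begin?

note 3 onset = 4b = 1463.415ms

1. 0.0ms @ 0 + 731.707ms (2)
2. 731.707ms @ 2 + 731.707ms (2)
3. 1463.415ms @ 4 + 731.707ms (2)
4. 2195.122ms @ 6 + 731.707ms (2)
5. 2926.829ms @ 8 + 548.78ms (3/2)
6. 3475.61ms @ 19/2 + 548.78ms (3/2)
7. 4024.39ms @ 11 + 365.854ms (1)
8. 4390.244ms @ 12 + 1097.561ms (3)
9. 5487.805ms @ 15 + 52.265ms (1/7)
10. 5540.07ms @ 106/7 + 52.265ms (1/7)
11. 5592.334ms @ 107/7 + 104.53ms (2/7)
12. 5696.864ms @ 109/7 + 52.265ms (1/7)
13. 5749.129ms @ 110/7 + 52.265ms (1/7)
14. 5801.394ms @ 111/7 + 52.265ms (1/7)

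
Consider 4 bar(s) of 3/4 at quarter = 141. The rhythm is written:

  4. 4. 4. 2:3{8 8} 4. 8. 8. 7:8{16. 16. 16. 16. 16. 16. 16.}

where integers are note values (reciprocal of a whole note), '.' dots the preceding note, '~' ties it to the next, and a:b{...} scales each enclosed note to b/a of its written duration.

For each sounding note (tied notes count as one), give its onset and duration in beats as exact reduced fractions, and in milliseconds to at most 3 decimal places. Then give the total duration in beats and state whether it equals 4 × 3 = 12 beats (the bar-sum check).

1) 0.0ms=0b +638.298ms=3/2b
2) 638.298ms=3/2b +638.298ms=3/2b
3) 1276.596ms=3b +638.298ms=3/2b
4) 1914.894ms=9/2b +319.149ms=3/4b
5) 2234.043ms=21/4b +319.149ms=3/4b
6) 2553.191ms=6b +638.298ms=3/2b
7) 3191.489ms=15/2b +319.149ms=3/4b
8) 3510.638ms=33/4b +319.149ms=3/4b
9) 3829.787ms=9b +182.371ms=3/7b
10) 4012.158ms=66/7b +182.371ms=3/7b
11) 4194.529ms=69/7b +182.371ms=3/7b
12) 4376.9ms=72/7b +182.371ms=3/7b
13) 4559.271ms=75/7b +182.371ms=3/7b
14) 4741.641ms=78/7b +182.371ms=3/7b
15) 4924.012ms=81/7b +182.371ms=3/7b
Σ=12b of 12 (141bpm 3/4) — PASS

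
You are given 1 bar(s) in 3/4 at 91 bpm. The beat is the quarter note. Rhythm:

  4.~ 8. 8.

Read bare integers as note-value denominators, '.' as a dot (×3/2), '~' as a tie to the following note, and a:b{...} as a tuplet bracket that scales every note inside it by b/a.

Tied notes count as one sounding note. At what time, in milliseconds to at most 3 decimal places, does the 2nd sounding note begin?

note 2 onset = 9/4b = 1483.516ms

1. 0.0ms @ 0 + 1483.516ms (9/4)
2. 1483.516ms @ 9/4 + 494.505ms (3/4)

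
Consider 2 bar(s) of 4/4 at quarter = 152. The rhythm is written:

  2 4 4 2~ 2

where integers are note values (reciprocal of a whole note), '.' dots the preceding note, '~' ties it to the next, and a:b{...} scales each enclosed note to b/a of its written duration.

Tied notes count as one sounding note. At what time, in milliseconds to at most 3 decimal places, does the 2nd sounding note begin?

1. 0.0ms @ 0 + 789.474ms (2)
2. 789.474ms @ 2 + 394.737ms (1)
3. 1184.211ms @ 3 + 394.737ms (1)
4. 1578.947ms @ 4 + 1578.947ms (4)

note 2 onset = 2b = 789.474ms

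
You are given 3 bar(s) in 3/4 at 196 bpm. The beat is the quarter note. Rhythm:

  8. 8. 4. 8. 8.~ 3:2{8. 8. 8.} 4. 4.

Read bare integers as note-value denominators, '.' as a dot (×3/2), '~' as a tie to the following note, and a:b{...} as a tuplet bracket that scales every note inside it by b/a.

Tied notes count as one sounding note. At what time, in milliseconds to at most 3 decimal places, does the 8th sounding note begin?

note 8 onset = 6b = 1836.735ms

1. 0.0ms @ 0 + 229.592ms (3/4)
2. 229.592ms @ 3/4 + 229.592ms (3/4)
3. 459.184ms @ 3/2 + 459.184ms (3/2)
4. 918.367ms @ 3 + 229.592ms (3/4)
5. 1147.959ms @ 15/4 + 382.653ms (5/4)
6. 1530.612ms @ 5 + 153.061ms (1/2)
7. 1683.673ms @ 11/2 + 153.061ms (1/2)
8. 1836.735ms @ 6 + 459.184ms (3/2)
9. 2295.918ms @ 15/2 + 459.184ms (3/2)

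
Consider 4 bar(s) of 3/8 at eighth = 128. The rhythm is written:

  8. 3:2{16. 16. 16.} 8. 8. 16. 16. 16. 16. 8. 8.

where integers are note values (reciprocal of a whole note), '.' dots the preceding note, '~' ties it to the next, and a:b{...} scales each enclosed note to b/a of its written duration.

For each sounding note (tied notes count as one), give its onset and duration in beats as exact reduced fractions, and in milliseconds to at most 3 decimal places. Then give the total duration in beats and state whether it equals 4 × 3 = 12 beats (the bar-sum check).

1) 0.0ms=0b +703.125ms=3/2b
2) 703.125ms=3/2b +234.375ms=1/2b
3) 937.5ms=2b +234.375ms=1/2b
4) 1171.875ms=5/2b +234.375ms=1/2b
5) 1406.25ms=3b +703.125ms=3/2b
6) 2109.375ms=9/2b +703.125ms=3/2b
7) 2812.5ms=6b +351.562ms=3/4b
8) 3164.062ms=27/4b +351.562ms=3/4b
9) 3515.625ms=15/2b +351.562ms=3/4b
10) 3867.188ms=33/4b +351.562ms=3/4b
11) 4218.75ms=9b +703.125ms=3/2b
12) 4921.875ms=21/2b +703.125ms=3/2b
Σ=12b of 12 (128bpm 3/8) — PASS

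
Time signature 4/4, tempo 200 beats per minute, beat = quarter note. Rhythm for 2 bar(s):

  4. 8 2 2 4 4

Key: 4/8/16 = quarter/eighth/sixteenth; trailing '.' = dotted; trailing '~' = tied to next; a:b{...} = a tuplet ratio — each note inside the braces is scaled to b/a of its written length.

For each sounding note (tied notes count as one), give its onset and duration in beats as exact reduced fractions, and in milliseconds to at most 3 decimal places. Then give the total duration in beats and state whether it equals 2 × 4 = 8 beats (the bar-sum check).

1) 0.0ms=0b +450.0ms=3/2b
2) 450.0ms=3/2b +150.0ms=1/2b
3) 600.0ms=2b +600.0ms=2b
4) 1200.0ms=4b +600.0ms=2b
5) 1800.0ms=6b +300.0ms=1b
6) 2100.0ms=7b +300.0ms=1b
Σ=8b of 8 (200bpm 4/4) — PASS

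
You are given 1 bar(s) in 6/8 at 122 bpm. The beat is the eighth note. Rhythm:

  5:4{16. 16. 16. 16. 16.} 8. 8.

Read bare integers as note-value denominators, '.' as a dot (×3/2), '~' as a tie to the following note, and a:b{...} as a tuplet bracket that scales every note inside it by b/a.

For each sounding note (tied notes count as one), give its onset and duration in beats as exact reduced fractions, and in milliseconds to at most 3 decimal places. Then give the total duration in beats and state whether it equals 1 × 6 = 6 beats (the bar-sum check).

1) 0.0ms=0b +295.082ms=3/5b
2) 295.082ms=3/5b +295.082ms=3/5b
3) 590.164ms=6/5b +295.082ms=3/5b
4) 885.246ms=9/5b +295.082ms=3/5b
5) 1180.328ms=12/5b +295.082ms=3/5b
6) 1475.41ms=3b +737.705ms=3/2b
7) 2213.115ms=9/2b +737.705ms=3/2b
Σ=6b of 6 (122bpm 6/8) — PASS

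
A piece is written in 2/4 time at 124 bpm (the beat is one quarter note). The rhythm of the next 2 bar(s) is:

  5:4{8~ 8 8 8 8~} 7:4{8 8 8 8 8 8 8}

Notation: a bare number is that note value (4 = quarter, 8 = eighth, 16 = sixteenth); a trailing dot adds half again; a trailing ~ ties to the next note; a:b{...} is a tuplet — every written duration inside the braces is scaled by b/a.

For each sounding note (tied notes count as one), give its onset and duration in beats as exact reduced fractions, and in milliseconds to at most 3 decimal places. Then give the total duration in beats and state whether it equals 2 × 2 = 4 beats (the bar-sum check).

1) 0.0ms=0b +387.097ms=4/5b
2) 387.097ms=4/5b +193.548ms=2/5b
3) 580.645ms=6/5b +193.548ms=2/5b
4) 774.194ms=8/5b +331.797ms=24/35b
5) 1105.991ms=16/7b +138.249ms=2/7b
6) 1244.24ms=18/7b +138.249ms=2/7b
7) 1382.488ms=20/7b +138.249ms=2/7b
8) 1520.737ms=22/7b +138.249ms=2/7b
9) 1658.986ms=24/7b +138.249ms=2/7b
10) 1797.235ms=26/7b +138.249ms=2/7b
Σ=4b of 4 (124bpm 2/4) — PASS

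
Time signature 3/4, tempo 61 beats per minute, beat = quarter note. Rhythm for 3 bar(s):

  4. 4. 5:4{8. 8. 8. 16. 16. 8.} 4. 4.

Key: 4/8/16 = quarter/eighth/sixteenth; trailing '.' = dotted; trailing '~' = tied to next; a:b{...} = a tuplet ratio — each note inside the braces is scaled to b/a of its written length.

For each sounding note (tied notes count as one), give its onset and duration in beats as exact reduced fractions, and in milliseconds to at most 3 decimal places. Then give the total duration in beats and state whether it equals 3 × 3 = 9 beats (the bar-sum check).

1) 0.0ms=0b +1475.41ms=3/2b
2) 1475.41ms=3/2b +1475.41ms=3/2b
3) 2950.82ms=3b +590.164ms=3/5b
4) 3540.984ms=18/5b +590.164ms=3/5b
5) 4131.148ms=21/5b +590.164ms=3/5b
6) 4721.311ms=24/5b +295.082ms=3/10b
7) 5016.393ms=51/10b +295.082ms=3/10b
8) 5311.475ms=27/5b +590.164ms=3/5b
9) 5901.639ms=6b +1475.41ms=3/2b
10) 7377.049ms=15/2b +1475.41ms=3/2b
Σ=9b of 9 (61bpm 3/4) — PASS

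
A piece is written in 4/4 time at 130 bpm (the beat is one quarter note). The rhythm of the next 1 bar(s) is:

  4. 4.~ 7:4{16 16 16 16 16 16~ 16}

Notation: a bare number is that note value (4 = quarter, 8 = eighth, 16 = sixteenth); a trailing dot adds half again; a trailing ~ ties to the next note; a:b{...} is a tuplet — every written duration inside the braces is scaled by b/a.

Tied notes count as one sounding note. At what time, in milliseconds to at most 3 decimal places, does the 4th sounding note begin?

1. 0.0ms @ 0 + 692.308ms (3/2)
2. 692.308ms @ 3/2 + 758.242ms (23/14)
3. 1450.549ms @ 22/7 + 65.934ms (1/7)
4. 1516.484ms @ 23/7 + 65.934ms (1/7)
5. 1582.418ms @ 24/7 + 65.934ms (1/7)
6. 1648.352ms @ 25/7 + 65.934ms (1/7)
7. 1714.286ms @ 26/7 + 131.868ms (2/7)

note 4 onset = 23/7b = 1516.484ms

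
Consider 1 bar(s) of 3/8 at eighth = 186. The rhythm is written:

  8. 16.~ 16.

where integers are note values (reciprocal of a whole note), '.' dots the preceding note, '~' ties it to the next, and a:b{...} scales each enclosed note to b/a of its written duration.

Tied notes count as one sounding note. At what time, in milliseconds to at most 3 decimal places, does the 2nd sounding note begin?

1. 0.0ms @ 0 + 483.871ms (3/2)
2. 483.871ms @ 3/2 + 483.871ms (3/2)

note 2 onset = 3/2b = 483.871ms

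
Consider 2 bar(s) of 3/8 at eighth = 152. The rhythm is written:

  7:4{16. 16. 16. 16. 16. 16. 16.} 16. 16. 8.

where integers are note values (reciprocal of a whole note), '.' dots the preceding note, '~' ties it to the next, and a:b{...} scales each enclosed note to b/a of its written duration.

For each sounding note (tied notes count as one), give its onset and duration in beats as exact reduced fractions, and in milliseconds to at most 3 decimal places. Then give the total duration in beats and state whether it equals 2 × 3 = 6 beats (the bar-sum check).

1) 0.0ms=0b +169.173ms=3/7b
2) 169.173ms=3/7b +169.173ms=3/7b
3) 338.346ms=6/7b +169.173ms=3/7b
4) 507.519ms=9/7b +169.173ms=3/7b
5) 676.692ms=12/7b +169.173ms=3/7b
6) 845.865ms=15/7b +169.173ms=3/7b
7) 1015.038ms=18/7b +169.173ms=3/7b
8) 1184.211ms=3b +296.053ms=3/4b
9) 1480.263ms=15/4b +296.053ms=3/4b
10) 1776.316ms=9/2b +592.105ms=3/2b
Σ=6b of 6 (152bpm 3/8) — PASS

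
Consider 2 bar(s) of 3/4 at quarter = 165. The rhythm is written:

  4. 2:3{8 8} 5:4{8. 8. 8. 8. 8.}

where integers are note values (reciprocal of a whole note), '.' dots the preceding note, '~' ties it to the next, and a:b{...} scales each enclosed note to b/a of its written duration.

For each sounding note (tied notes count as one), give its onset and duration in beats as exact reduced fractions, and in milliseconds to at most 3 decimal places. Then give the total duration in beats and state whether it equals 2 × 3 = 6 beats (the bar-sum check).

1) 0.0ms=0b +545.455ms=3/2b
2) 545.455ms=3/2b +272.727ms=3/4b
3) 818.182ms=9/4b +272.727ms=3/4b
4) 1090.909ms=3b +218.182ms=3/5b
5) 1309.091ms=18/5b +218.182ms=3/5b
6) 1527.273ms=21/5b +218.182ms=3/5b
7) 1745.455ms=24/5b +218.182ms=3/5b
8) 1963.636ms=27/5b +218.182ms=3/5b
Σ=6b of 6 (165bpm 3/4) — PASS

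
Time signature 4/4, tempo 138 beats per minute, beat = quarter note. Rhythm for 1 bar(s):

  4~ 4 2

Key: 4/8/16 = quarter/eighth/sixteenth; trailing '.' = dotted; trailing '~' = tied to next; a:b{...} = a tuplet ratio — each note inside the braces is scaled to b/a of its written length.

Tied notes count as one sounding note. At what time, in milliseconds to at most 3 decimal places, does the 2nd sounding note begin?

note 2 onset = 2b = 869.565ms

1. 0.0ms @ 0 + 869.565ms (2)
2. 869.565ms @ 2 + 869.565ms (2)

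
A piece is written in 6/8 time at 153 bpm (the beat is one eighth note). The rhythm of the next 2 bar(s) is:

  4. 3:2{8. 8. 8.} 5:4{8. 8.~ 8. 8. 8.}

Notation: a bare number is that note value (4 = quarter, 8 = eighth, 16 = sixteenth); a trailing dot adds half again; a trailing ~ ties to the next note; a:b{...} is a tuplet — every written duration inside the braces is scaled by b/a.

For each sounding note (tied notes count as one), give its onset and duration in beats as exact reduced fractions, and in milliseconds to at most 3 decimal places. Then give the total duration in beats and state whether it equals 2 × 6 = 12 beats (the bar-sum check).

1) 0.0ms=0b +1176.471ms=3b
2) 1176.471ms=3b +392.157ms=1b
3) 1568.627ms=4b +392.157ms=1b
4) 1960.784ms=5b +392.157ms=1b
5) 2352.941ms=6b +470.588ms=6/5b
6) 2823.529ms=36/5b +941.176ms=12/5b
7) 3764.706ms=48/5b +470.588ms=6/5b
8) 4235.294ms=54/5b +470.588ms=6/5b
Σ=12b of 12 (153bpm 6/8) — PASS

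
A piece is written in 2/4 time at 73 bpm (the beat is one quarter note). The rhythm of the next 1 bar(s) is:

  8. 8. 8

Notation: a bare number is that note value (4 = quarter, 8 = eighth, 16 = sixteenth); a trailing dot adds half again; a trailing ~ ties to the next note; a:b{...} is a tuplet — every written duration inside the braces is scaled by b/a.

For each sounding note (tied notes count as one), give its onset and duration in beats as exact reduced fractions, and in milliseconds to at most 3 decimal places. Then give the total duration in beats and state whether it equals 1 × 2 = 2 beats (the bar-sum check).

1) 0.0ms=0b +616.438ms=3/4b
2) 616.438ms=3/4b +616.438ms=3/4b
3) 1232.877ms=3/2b +410.959ms=1/2b
Σ=2b of 2 (73bpm 2/4) — PASS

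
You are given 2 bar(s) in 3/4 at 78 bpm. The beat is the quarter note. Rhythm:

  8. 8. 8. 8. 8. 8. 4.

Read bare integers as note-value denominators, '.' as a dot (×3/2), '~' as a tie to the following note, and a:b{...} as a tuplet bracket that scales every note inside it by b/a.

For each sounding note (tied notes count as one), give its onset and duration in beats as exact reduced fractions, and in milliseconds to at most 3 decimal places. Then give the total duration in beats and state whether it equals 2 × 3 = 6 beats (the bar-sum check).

1) 0.0ms=0b +576.923ms=3/4b
2) 576.923ms=3/4b +576.923ms=3/4b
3) 1153.846ms=3/2b +576.923ms=3/4b
4) 1730.769ms=9/4b +576.923ms=3/4b
5) 2307.692ms=3b +576.923ms=3/4b
6) 2884.615ms=15/4b +576.923ms=3/4b
7) 3461.538ms=9/2b +1153.846ms=3/2b
Σ=6b of 6 (78bpm 3/4) — PASS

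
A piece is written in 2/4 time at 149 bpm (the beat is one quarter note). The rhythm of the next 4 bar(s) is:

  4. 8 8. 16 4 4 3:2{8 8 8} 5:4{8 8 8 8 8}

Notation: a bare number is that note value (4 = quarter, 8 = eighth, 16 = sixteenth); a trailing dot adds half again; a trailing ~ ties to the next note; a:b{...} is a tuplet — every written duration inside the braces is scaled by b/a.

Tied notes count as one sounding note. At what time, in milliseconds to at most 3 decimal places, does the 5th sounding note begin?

note 5 onset = 3b = 1208.054ms

1. 0.0ms @ 0 + 604.027ms (3/2)
2. 604.027ms @ 3/2 + 201.342ms (1/2)
3. 805.369ms @ 2 + 302.013ms (3/4)
4. 1107.383ms @ 11/4 + 100.671ms (1/4)
5. 1208.054ms @ 3 + 402.685ms (1)
6. 1610.738ms @ 4 + 402.685ms (1)
7. 2013.423ms @ 5 + 134.228ms (1/3)
8. 2147.651ms @ 16/3 + 134.228ms (1/3)
9. 2281.879ms @ 17/3 + 134.228ms (1/3)
10. 2416.107ms @ 6 + 161.074ms (2/5)
11. 2577.181ms @ 32/5 + 161.074ms (2/5)
12. 2738.255ms @ 34/5 + 161.074ms (2/5)
13. 2899.329ms @ 36/5 + 161.074ms (2/5)
14. 3060.403ms @ 38/5 + 161.074ms (2/5)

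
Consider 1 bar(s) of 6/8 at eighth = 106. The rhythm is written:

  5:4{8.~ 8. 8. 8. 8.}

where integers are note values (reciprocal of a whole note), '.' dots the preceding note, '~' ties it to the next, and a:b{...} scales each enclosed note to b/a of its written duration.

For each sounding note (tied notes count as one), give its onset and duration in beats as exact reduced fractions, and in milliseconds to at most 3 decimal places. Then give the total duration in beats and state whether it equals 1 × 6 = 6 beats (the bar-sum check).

1) 0.0ms=0b +1358.491ms=12/5b
2) 1358.491ms=12/5b +679.245ms=6/5b
3) 2037.736ms=18/5b +679.245ms=6/5b
4) 2716.981ms=24/5b +679.245ms=6/5b
Σ=6b of 6 (106bpm 6/8) — PASS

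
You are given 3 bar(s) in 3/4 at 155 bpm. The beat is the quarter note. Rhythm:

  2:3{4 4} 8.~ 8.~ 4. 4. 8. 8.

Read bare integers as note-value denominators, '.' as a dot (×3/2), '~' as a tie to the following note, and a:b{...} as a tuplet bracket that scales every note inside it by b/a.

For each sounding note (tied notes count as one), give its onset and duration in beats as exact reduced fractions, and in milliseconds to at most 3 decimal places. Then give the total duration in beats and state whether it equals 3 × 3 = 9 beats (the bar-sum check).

1) 0.0ms=0b +580.645ms=3/2b
2) 580.645ms=3/2b +580.645ms=3/2b
3) 1161.29ms=3b +1161.29ms=3b
4) 2322.581ms=6b +580.645ms=3/2b
5) 2903.226ms=15/2b +290.323ms=3/4b
6) 3193.548ms=33/4b +290.323ms=3/4b
Σ=9b of 9 (155bpm 3/4) — PASS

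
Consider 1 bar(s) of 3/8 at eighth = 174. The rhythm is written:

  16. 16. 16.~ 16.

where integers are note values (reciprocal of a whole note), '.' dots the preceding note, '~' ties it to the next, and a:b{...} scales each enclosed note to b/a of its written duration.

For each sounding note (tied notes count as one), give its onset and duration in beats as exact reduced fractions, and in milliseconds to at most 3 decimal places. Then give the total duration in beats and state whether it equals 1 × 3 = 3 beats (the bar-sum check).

1) 0.0ms=0b +258.621ms=3/4b
2) 258.621ms=3/4b +258.621ms=3/4b
3) 517.241ms=3/2b +517.241ms=3/2b
Σ=3b of 3 (174bpm 3/8) — PASS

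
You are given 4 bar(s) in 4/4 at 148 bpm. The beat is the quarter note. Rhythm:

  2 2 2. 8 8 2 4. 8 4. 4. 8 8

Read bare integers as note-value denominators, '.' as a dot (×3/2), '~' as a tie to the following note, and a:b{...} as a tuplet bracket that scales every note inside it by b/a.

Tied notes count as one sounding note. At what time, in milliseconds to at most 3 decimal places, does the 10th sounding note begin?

1. 0.0ms @ 0 + 810.811ms (2)
2. 810.811ms @ 2 + 810.811ms (2)
3. 1621.622ms @ 4 + 1216.216ms (3)
4. 2837.838ms @ 7 + 202.703ms (1/2)
5. 3040.541ms @ 15/2 + 202.703ms (1/2)
6. 3243.243ms @ 8 + 810.811ms (2)
7. 4054.054ms @ 10 + 608.108ms (3/2)
8. 4662.162ms @ 23/2 + 202.703ms (1/2)
9. 4864.865ms @ 12 + 608.108ms (3/2)
10. 5472.973ms @ 27/2 + 608.108ms (3/2)
11. 6081.081ms @ 15 + 202.703ms (1/2)
12. 6283.784ms @ 31/2 + 202.703ms (1/2)

note 10 onset = 27/2b = 5472.973ms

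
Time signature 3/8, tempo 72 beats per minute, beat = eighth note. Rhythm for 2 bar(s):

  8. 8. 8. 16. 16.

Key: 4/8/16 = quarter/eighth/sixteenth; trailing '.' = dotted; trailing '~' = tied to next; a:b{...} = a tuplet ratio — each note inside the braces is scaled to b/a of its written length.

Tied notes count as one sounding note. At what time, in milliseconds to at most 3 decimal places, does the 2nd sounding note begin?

note 2 onset = 3/2b = 1250.0ms

1. 0.0ms @ 0 + 1250.0ms (3/2)
2. 1250.0ms @ 3/2 + 1250.0ms (3/2)
3. 2500.0ms @ 3 + 1250.0ms (3/2)
4. 3750.0ms @ 9/2 + 625.0ms (3/4)
5. 4375.0ms @ 21/4 + 625.0ms (3/4)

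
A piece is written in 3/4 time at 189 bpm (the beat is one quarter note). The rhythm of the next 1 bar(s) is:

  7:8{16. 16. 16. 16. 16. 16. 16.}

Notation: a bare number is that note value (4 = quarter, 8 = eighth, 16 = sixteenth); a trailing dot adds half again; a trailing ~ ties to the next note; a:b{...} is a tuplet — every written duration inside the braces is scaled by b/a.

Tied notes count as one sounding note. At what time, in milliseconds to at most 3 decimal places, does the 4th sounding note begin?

1. 0.0ms @ 0 + 136.054ms (3/7)
2. 136.054ms @ 3/7 + 136.054ms (3/7)
3. 272.109ms @ 6/7 + 136.054ms (3/7)
4. 408.163ms @ 9/7 + 136.054ms (3/7)
5. 544.218ms @ 12/7 + 136.054ms (3/7)
6. 680.272ms @ 15/7 + 136.054ms (3/7)
7. 816.327ms @ 18/7 + 136.054ms (3/7)

note 4 onset = 9/7b = 408.163ms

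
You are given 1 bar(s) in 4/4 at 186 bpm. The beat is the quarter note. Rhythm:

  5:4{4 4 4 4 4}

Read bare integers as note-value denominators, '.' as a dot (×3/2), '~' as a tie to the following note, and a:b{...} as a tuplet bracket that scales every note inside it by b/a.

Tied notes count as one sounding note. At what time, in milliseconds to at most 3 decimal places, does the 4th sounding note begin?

note 4 onset = 12/5b = 774.194ms

1. 0.0ms @ 0 + 258.065ms (4/5)
2. 258.065ms @ 4/5 + 258.065ms (4/5)
3. 516.129ms @ 8/5 + 258.065ms (4/5)
4. 774.194ms @ 12/5 + 258.065ms (4/5)
5. 1032.258ms @ 16/5 + 258.065ms (4/5)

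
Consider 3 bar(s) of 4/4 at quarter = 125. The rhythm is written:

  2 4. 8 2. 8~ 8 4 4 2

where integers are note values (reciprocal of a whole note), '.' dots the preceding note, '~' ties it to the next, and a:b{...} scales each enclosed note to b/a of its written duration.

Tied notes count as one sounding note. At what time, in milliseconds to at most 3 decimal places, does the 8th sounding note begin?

note 8 onset = 10b = 4800.0ms

1. 0.0ms @ 0 + 960.0ms (2)
2. 960.0ms @ 2 + 720.0ms (3/2)
3. 1680.0ms @ 7/2 + 240.0ms (1/2)
4. 1920.0ms @ 4 + 1440.0ms (3)
5. 3360.0ms @ 7 + 480.0ms (1)
6. 3840.0ms @ 8 + 480.0ms (1)
7. 4320.0ms @ 9 + 480.0ms (1)
8. 4800.0ms @ 10 + 960.0ms (2)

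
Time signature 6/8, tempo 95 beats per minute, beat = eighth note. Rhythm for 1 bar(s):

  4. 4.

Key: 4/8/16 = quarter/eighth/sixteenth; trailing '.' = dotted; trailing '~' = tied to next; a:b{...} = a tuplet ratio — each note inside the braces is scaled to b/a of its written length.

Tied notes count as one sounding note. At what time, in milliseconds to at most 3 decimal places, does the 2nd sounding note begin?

1. 0.0ms @ 0 + 1894.737ms (3)
2. 1894.737ms @ 3 + 1894.737ms (3)

note 2 onset = 3b = 1894.737ms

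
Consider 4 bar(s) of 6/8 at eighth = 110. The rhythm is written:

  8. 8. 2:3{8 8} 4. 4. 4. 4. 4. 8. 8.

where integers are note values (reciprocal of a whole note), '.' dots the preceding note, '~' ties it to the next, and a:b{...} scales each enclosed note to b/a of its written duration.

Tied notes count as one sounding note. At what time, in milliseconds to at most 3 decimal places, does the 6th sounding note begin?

1. 0.0ms @ 0 + 818.182ms (3/2)
2. 818.182ms @ 3/2 + 818.182ms (3/2)
3. 1636.364ms @ 3 + 818.182ms (3/2)
4. 2454.545ms @ 9/2 + 818.182ms (3/2)
5. 3272.727ms @ 6 + 1636.364ms (3)
6. 4909.091ms @ 9 + 1636.364ms (3)
7. 6545.455ms @ 12 + 1636.364ms (3)
8. 8181.818ms @ 15 + 1636.364ms (3)
9. 9818.182ms @ 18 + 1636.364ms (3)
10. 11454.545ms @ 21 + 818.182ms (3/2)
11. 12272.727ms @ 45/2 + 818.182ms (3/2)

note 6 onset = 9b = 4909.091ms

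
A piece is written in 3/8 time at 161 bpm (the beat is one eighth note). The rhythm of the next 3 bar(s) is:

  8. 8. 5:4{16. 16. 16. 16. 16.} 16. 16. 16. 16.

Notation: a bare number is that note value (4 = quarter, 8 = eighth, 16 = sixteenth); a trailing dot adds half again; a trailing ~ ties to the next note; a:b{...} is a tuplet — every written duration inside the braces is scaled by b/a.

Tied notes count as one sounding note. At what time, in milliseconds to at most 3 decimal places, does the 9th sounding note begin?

1. 0.0ms @ 0 + 559.006ms (3/2)
2. 559.006ms @ 3/2 + 559.006ms (3/2)
3. 1118.012ms @ 3 + 223.602ms (3/5)
4. 1341.615ms @ 18/5 + 223.602ms (3/5)
5. 1565.217ms @ 21/5 + 223.602ms (3/5)
6. 1788.82ms @ 24/5 + 223.602ms (3/5)
7. 2012.422ms @ 27/5 + 223.602ms (3/5)
8. 2236.025ms @ 6 + 279.503ms (3/4)
9. 2515.528ms @ 27/4 + 279.503ms (3/4)
10. 2795.031ms @ 15/2 + 279.503ms (3/4)
11. 3074.534ms @ 33/4 + 279.503ms (3/4)

note 9 onset = 27/4b = 2515.528ms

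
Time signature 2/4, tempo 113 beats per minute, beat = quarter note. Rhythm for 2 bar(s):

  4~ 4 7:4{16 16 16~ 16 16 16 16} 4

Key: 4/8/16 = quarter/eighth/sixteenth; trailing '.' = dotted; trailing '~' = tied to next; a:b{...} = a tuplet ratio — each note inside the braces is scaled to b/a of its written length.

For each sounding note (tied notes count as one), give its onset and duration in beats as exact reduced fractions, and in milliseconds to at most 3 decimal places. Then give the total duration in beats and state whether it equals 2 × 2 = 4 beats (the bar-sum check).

1) 0.0ms=0b +1061.947ms=2b
2) 1061.947ms=2b +75.853ms=1/7b
3) 1137.8ms=15/7b +75.853ms=1/7b
4) 1213.654ms=16/7b +151.707ms=2/7b
5) 1365.36ms=18/7b +75.853ms=1/7b
6) 1441.214ms=19/7b +75.853ms=1/7b
7) 1517.067ms=20/7b +75.853ms=1/7b
8) 1592.92ms=3b +530.973ms=1b
Σ=4b of 4 (113bpm 2/4) — PASS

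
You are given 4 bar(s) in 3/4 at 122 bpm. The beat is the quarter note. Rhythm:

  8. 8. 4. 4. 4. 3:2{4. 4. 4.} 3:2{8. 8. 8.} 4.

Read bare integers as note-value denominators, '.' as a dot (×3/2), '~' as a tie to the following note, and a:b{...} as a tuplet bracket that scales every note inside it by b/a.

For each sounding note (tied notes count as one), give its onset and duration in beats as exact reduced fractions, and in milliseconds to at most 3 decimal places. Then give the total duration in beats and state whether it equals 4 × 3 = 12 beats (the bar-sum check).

1) 0.0ms=0b +368.852ms=3/4b
2) 368.852ms=3/4b +368.852ms=3/4b
3) 737.705ms=3/2b +737.705ms=3/2b
4) 1475.41ms=3b +737.705ms=3/2b
5) 2213.115ms=9/2b +737.705ms=3/2b
6) 2950.82ms=6b +491.803ms=1b
7) 3442.623ms=7b +491.803ms=1b
8) 3934.426ms=8b +491.803ms=1b
9) 4426.23ms=9b +245.902ms=1/2b
10) 4672.131ms=19/2b +245.902ms=1/2b
11) 4918.033ms=10b +245.902ms=1/2b
12) 5163.934ms=21/2b +737.705ms=3/2b
Σ=12b of 12 (122bpm 3/4) — PASS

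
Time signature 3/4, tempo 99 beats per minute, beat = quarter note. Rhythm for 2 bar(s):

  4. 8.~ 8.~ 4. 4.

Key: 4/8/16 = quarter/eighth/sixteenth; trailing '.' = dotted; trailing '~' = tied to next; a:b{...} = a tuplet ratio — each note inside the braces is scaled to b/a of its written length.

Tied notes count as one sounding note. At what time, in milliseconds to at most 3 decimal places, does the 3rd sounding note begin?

1. 0.0ms @ 0 + 909.091ms (3/2)
2. 909.091ms @ 3/2 + 1818.182ms (3)
3. 2727.273ms @ 9/2 + 909.091ms (3/2)

note 3 onset = 9/2b = 2727.273ms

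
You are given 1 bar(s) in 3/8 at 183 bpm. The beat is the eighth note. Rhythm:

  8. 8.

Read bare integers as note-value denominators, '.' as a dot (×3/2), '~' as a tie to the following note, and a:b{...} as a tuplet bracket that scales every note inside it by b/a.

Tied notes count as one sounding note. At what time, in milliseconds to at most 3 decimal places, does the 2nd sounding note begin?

note 2 onset = 3/2b = 491.803ms

1. 0.0ms @ 0 + 491.803ms (3/2)
2. 491.803ms @ 3/2 + 491.803ms (3/2)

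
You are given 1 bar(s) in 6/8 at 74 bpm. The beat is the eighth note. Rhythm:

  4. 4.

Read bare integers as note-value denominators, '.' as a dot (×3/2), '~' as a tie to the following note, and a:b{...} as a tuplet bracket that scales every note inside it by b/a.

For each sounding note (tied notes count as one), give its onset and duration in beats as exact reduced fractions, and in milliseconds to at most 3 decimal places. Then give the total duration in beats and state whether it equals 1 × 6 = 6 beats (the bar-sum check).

1) 0.0ms=0b +2432.432ms=3b
2) 2432.432ms=3b +2432.432ms=3b
Σ=6b of 6 (74bpm 6/8) — PASS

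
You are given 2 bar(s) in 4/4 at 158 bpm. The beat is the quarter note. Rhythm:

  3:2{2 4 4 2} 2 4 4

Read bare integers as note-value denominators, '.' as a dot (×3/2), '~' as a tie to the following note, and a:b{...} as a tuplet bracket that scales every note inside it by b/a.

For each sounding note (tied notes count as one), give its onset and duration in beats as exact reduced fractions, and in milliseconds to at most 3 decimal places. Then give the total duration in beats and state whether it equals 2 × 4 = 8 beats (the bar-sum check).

1) 0.0ms=0b +506.329ms=4/3b
2) 506.329ms=4/3b +253.165ms=2/3b
3) 759.494ms=2b +253.165ms=2/3b
4) 1012.658ms=8/3b +506.329ms=4/3b
5) 1518.987ms=4b +759.494ms=2b
6) 2278.481ms=6b +379.747ms=1b
7) 2658.228ms=7b +379.747ms=1b
Σ=8b of 8 (158bpm 4/4) — PASS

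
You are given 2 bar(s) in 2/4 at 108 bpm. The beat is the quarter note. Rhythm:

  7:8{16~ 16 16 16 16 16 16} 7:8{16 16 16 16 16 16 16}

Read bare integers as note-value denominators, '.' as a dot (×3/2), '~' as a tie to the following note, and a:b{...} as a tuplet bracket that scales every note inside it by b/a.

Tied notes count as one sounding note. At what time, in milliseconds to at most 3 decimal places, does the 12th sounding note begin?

1. 0.0ms @ 0 + 317.46ms (4/7)
2. 317.46ms @ 4/7 + 158.73ms (2/7)
3. 476.19ms @ 6/7 + 158.73ms (2/7)
4. 634.921ms @ 8/7 + 158.73ms (2/7)
5. 793.651ms @ 10/7 + 158.73ms (2/7)
6. 952.381ms @ 12/7 + 158.73ms (2/7)
7. 1111.111ms @ 2 + 158.73ms (2/7)
8. 1269.841ms @ 16/7 + 158.73ms (2/7)
9. 1428.571ms @ 18/7 + 158.73ms (2/7)
10. 1587.302ms @ 20/7 + 158.73ms (2/7)
11. 1746.032ms @ 22/7 + 158.73ms (2/7)
12. 1904.762ms @ 24/7 + 158.73ms (2/7)
13. 2063.492ms @ 26/7 + 158.73ms (2/7)

note 12 onset = 24/7b = 1904.762ms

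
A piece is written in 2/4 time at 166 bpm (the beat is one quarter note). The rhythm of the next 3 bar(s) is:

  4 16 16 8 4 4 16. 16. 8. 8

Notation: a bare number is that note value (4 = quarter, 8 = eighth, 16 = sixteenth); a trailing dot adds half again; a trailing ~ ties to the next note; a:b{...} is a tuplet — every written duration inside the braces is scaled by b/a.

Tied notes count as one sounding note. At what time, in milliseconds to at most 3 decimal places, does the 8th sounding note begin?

1. 0.0ms @ 0 + 361.446ms (1)
2. 361.446ms @ 1 + 90.361ms (1/4)
3. 451.807ms @ 5/4 + 90.361ms (1/4)
4. 542.169ms @ 3/2 + 180.723ms (1/2)
5. 722.892ms @ 2 + 361.446ms (1)
6. 1084.337ms @ 3 + 361.446ms (1)
7. 1445.783ms @ 4 + 135.542ms (3/8)
8. 1581.325ms @ 35/8 + 135.542ms (3/8)
9. 1716.867ms @ 19/4 + 271.084ms (3/4)
10. 1987.952ms @ 11/2 + 180.723ms (1/2)

note 8 onset = 35/8b = 1581.325ms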